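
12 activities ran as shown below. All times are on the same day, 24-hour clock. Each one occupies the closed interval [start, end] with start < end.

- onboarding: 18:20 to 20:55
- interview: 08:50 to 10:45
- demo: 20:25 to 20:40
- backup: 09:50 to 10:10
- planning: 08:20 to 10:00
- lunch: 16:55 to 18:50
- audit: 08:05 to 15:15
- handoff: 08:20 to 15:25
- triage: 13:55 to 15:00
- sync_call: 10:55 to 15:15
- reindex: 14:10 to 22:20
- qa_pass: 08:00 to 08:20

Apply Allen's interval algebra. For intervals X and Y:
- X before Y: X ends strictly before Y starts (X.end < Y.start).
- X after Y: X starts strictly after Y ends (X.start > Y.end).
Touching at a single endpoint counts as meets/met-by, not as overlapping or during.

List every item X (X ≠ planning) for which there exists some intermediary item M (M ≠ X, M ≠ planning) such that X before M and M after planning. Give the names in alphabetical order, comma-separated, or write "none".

Target planning = [08:20, 10:00].
Intermediaries M with M after planning: demo, lunch, onboarding, reindex, sync_call, triage.
Via demo — items with X before demo: audit, backup, handoff, interview, lunch, qa_pass, sync_call, triage.
Via lunch — items with X before lunch: audit, backup, handoff, interview, qa_pass, sync_call, triage.
Via onboarding — items with X before onboarding: audit, backup, handoff, interview, qa_pass, sync_call, triage.
Via reindex — items with X before reindex: backup, interview, qa_pass.
Via sync_call — items with X before sync_call: backup, interview, qa_pass.
Via triage — items with X before triage: backup, interview, qa_pass.
Union: audit, backup, handoff, interview, lunch, qa_pass, sync_call, triage.

audit, backup, handoff, interview, lunch, qa_pass, sync_call, triage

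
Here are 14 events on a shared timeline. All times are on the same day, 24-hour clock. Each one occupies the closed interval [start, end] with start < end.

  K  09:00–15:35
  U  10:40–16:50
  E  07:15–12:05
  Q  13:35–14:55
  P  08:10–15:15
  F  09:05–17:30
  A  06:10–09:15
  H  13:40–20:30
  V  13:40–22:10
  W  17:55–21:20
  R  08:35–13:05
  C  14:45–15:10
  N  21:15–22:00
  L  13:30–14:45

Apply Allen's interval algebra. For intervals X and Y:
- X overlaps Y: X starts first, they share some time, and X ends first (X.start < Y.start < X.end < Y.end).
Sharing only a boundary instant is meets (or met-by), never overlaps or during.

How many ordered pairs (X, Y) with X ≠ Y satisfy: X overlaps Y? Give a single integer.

34

Checking all 182 ordered pairs for relation 'overlaps'; matching pairs in alphabetical order:
(A, E): A overlaps E ✓
(A, F): A overlaps F ✓
(A, K): A overlaps K ✓
(A, P): A overlaps P ✓
(A, R): A overlaps R ✓
(E, F): E overlaps F ✓
(E, K): E overlaps K ✓
(E, P): E overlaps P ✓
(E, R): E overlaps R ✓
(E, U): E overlaps U ✓
(F, H): F overlaps H ✓
(F, V): F overlaps V ✓
(H, W): H overlaps W ✓
(K, F): K overlaps F ✓
(K, H): K overlaps H ✓
(K, U): K overlaps U ✓
(K, V): K overlaps V ✓
(L, H): L overlaps H ✓
(L, Q): L overlaps Q ✓
(L, V): L overlaps V ✓
(P, F): P overlaps F ✓
(P, H): P overlaps H ✓
(P, K): P overlaps K ✓
(P, U): P overlaps U ✓
... plus 10 further pairs not listed.
Count: 34.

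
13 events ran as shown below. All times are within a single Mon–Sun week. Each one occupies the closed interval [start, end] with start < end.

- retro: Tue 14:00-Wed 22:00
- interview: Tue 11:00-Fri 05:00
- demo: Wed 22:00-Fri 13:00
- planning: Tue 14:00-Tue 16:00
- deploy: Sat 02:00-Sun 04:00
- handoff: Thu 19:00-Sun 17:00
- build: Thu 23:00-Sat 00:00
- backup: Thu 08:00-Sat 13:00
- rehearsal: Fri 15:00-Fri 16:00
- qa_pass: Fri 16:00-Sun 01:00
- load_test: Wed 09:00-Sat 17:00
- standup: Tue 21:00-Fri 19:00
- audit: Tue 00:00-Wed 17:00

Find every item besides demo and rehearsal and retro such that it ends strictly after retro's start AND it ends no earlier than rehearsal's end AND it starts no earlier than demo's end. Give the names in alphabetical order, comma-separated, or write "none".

Conditions: its end is strictly after retro's start (X.end > Tue 14:00) AND its end is no earlier than rehearsal's end (X.end >= Fri 16:00) AND its start is no earlier than demo's end (X.start >= Fri 13:00).
audit: end Wed 17:00 > Tue 14:00? ✓; end Wed 17:00 >= Fri 16:00? ✗; start Tue 00:00 >= Fri 13:00? ✗ → no.
backup: end Sat 13:00 > Tue 14:00? ✓; end Sat 13:00 >= Fri 16:00? ✓; start Thu 08:00 >= Fri 13:00? ✗ → no.
build: end Sat 00:00 > Tue 14:00? ✓; end Sat 00:00 >= Fri 16:00? ✓; start Thu 23:00 >= Fri 13:00? ✗ → no.
deploy: end Sun 04:00 > Tue 14:00? ✓; end Sun 04:00 >= Fri 16:00? ✓; start Sat 02:00 >= Fri 13:00? ✓ → yes.
handoff: end Sun 17:00 > Tue 14:00? ✓; end Sun 17:00 >= Fri 16:00? ✓; start Thu 19:00 >= Fri 13:00? ✗ → no.
interview: end Fri 05:00 > Tue 14:00? ✓; end Fri 05:00 >= Fri 16:00? ✗; start Tue 11:00 >= Fri 13:00? ✗ → no.
load_test: end Sat 17:00 > Tue 14:00? ✓; end Sat 17:00 >= Fri 16:00? ✓; start Wed 09:00 >= Fri 13:00? ✗ → no.
planning: end Tue 16:00 > Tue 14:00? ✓; end Tue 16:00 >= Fri 16:00? ✗; start Tue 14:00 >= Fri 13:00? ✗ → no.
qa_pass: end Sun 01:00 > Tue 14:00? ✓; end Sun 01:00 >= Fri 16:00? ✓; start Fri 16:00 >= Fri 13:00? ✓ → yes.
standup: end Fri 19:00 > Tue 14:00? ✓; end Fri 19:00 >= Fri 16:00? ✓; start Tue 21:00 >= Fri 13:00? ✗ → no.
Result: deploy, qa_pass.

deploy, qa_pass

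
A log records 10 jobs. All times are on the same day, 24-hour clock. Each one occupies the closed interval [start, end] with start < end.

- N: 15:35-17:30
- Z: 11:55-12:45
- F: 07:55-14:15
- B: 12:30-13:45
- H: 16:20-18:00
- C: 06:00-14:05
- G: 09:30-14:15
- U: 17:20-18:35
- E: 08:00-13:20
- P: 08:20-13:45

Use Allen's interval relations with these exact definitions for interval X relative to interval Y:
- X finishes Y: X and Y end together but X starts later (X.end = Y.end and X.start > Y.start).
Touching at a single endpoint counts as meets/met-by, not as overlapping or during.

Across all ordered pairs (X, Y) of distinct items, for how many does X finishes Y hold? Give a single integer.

Checking all 90 ordered pairs for relation 'finishes'; matching pairs in alphabetical order:
(B, P): B finishes P ✓
(G, F): G finishes F ✓
Count: 2.

2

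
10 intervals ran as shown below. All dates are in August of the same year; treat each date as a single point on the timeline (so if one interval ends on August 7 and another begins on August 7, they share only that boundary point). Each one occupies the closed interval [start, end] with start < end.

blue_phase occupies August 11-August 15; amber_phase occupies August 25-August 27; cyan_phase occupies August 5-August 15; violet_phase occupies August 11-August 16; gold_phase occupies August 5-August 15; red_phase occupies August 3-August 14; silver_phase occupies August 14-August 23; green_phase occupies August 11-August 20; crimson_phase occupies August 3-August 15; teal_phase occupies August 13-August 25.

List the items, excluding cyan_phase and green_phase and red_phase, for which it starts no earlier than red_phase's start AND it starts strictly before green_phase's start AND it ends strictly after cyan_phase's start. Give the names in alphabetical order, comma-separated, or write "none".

crimson_phase, gold_phase

Conditions: its start is no earlier than red_phase's start (X.start >= August 3) AND its start is strictly before green_phase's start (X.start < August 11) AND its end is strictly after cyan_phase's start (X.end > August 5).
amber_phase: start August 25 >= August 3? ✓; start August 25 < August 11? ✗; end August 27 > August 5? ✓ → no.
blue_phase: start August 11 >= August 3? ✓; start August 11 < August 11? ✗; end August 15 > August 5? ✓ → no.
crimson_phase: start August 3 >= August 3? ✓; start August 3 < August 11? ✓; end August 15 > August 5? ✓ → yes.
gold_phase: start August 5 >= August 3? ✓; start August 5 < August 11? ✓; end August 15 > August 5? ✓ → yes.
silver_phase: start August 14 >= August 3? ✓; start August 14 < August 11? ✗; end August 23 > August 5? ✓ → no.
teal_phase: start August 13 >= August 3? ✓; start August 13 < August 11? ✗; end August 25 > August 5? ✓ → no.
violet_phase: start August 11 >= August 3? ✓; start August 11 < August 11? ✗; end August 16 > August 5? ✓ → no.
Result: crimson_phase, gold_phase.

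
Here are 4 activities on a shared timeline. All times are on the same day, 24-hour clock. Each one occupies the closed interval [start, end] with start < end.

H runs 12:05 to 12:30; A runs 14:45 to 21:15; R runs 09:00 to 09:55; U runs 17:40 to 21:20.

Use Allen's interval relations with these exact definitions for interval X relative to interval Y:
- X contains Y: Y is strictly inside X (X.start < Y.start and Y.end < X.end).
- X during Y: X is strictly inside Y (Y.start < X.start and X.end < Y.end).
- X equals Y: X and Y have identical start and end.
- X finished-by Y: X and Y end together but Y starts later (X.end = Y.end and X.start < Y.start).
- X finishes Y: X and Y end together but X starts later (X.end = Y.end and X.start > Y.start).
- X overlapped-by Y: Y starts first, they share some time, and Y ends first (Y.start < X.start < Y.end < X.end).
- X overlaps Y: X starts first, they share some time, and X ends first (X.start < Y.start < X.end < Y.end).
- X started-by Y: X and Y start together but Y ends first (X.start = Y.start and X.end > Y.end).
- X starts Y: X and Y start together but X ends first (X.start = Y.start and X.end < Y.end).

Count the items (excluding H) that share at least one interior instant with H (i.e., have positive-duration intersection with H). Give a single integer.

Target H = [12:05, 12:30].
A [14:45, 21:15] → after → no.
R [09:00, 09:55] → before → no.
U [17:40, 21:20] → after → no.
Total: 0.

0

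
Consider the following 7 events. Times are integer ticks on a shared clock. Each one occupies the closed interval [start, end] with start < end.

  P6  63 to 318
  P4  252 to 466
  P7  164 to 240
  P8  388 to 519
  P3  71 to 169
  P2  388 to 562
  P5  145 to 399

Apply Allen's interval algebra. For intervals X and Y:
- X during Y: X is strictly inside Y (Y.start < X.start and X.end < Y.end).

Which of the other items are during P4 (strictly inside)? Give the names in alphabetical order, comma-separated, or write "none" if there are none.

Target P4 = [252, 466].
P2 [388, 562] → overlapped-by → no.
P3 [71, 169] → before → no.
P5 [145, 399] → overlaps → no.
P6 [63, 318] → overlaps → no.
P7 [164, 240] → before → no.
P8 [388, 519] → overlapped-by → no.
Result: none.

none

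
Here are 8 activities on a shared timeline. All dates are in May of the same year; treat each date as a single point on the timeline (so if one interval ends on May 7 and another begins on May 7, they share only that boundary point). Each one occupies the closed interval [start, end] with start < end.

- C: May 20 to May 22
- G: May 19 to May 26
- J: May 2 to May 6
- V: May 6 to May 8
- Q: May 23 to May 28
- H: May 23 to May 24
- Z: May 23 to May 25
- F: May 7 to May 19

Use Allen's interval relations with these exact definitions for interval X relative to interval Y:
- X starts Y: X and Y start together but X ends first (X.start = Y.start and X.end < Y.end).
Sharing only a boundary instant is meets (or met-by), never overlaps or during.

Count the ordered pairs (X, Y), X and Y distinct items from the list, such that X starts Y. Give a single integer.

3

Checking all 56 ordered pairs for relation 'starts'; matching pairs in alphabetical order:
(H, Q): H starts Q ✓
(H, Z): H starts Z ✓
(Z, Q): Z starts Q ✓
Count: 3.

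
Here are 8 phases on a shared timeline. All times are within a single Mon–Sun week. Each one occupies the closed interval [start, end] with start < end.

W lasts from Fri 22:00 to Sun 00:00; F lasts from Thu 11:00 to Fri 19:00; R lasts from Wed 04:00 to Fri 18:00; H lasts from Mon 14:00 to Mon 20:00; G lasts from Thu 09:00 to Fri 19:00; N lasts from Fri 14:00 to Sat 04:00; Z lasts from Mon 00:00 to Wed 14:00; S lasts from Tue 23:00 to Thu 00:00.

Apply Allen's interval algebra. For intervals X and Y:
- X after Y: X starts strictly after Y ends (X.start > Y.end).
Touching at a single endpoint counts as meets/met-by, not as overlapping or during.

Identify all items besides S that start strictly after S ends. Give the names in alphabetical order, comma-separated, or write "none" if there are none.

Target S = [Tue 23:00, Thu 00:00].
F [Thu 11:00, Fri 19:00] → after → yes.
G [Thu 09:00, Fri 19:00] → after → yes.
H [Mon 14:00, Mon 20:00] → before → no.
N [Fri 14:00, Sat 04:00] → after → yes.
R [Wed 04:00, Fri 18:00] → overlapped-by → no.
W [Fri 22:00, Sun 00:00] → after → yes.
Z [Mon 00:00, Wed 14:00] → overlaps → no.
Result: F, G, N, W.

F, G, N, W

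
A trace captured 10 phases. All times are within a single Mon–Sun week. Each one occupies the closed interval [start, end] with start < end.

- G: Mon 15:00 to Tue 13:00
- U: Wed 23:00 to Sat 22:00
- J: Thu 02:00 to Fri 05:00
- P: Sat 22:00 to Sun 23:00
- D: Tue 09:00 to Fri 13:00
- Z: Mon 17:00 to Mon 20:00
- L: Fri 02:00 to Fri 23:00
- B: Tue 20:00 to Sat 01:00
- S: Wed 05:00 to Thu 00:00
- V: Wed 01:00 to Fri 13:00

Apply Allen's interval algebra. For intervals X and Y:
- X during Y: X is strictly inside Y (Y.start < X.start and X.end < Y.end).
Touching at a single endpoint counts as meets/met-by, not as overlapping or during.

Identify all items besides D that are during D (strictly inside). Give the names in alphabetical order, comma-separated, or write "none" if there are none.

J, S

Target D = [Tue 09:00, Fri 13:00].
B [Tue 20:00, Sat 01:00] → overlapped-by → no.
G [Mon 15:00, Tue 13:00] → overlaps → no.
J [Thu 02:00, Fri 05:00] → during → yes.
L [Fri 02:00, Fri 23:00] → overlapped-by → no.
P [Sat 22:00, Sun 23:00] → after → no.
S [Wed 05:00, Thu 00:00] → during → yes.
U [Wed 23:00, Sat 22:00] → overlapped-by → no.
V [Wed 01:00, Fri 13:00] → finishes → no.
Z [Mon 17:00, Mon 20:00] → before → no.
Result: J, S.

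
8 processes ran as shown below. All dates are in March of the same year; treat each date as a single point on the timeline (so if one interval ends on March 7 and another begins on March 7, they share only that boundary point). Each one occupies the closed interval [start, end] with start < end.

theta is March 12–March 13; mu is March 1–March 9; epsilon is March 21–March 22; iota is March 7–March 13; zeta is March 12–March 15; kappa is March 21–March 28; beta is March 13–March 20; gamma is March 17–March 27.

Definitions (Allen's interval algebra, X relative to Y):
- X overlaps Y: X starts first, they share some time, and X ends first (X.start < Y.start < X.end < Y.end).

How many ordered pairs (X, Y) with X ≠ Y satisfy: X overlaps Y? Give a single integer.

5

Checking all 56 ordered pairs for relation 'overlaps'; matching pairs in alphabetical order:
(beta, gamma): beta overlaps gamma ✓
(gamma, kappa): gamma overlaps kappa ✓
(iota, zeta): iota overlaps zeta ✓
(mu, iota): mu overlaps iota ✓
(zeta, beta): zeta overlaps beta ✓
Count: 5.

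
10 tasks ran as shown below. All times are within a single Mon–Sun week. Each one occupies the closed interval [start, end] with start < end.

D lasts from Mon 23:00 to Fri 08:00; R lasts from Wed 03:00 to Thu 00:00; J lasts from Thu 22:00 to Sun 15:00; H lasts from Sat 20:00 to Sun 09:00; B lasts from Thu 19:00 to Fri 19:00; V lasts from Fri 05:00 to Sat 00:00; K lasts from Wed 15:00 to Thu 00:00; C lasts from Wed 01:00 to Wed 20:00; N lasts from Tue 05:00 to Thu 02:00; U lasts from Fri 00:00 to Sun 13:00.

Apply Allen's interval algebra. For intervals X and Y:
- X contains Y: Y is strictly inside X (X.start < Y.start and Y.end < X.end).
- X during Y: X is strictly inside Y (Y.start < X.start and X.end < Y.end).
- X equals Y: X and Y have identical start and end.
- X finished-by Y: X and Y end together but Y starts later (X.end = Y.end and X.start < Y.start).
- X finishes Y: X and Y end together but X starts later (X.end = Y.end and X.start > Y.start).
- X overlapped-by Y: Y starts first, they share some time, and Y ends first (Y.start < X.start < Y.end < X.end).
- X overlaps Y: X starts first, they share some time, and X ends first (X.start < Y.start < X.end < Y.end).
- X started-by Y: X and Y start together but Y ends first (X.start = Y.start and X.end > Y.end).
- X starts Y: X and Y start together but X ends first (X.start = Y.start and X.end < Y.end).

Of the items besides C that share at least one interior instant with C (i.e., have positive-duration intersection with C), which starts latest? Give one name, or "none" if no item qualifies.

K

Target C = [Wed 01:00, Wed 20:00].
B [Thu 19:00, Fri 19:00] → after → excluded.
D [Mon 23:00, Fri 08:00] → contains → candidate.
H [Sat 20:00, Sun 09:00] → after → excluded.
J [Thu 22:00, Sun 15:00] → after → excluded.
K [Wed 15:00, Thu 00:00] → overlapped-by → candidate.
N [Tue 05:00, Thu 02:00] → contains → candidate.
R [Wed 03:00, Thu 00:00] → overlapped-by → candidate.
U [Fri 00:00, Sun 13:00] → after → excluded.
V [Fri 05:00, Sat 00:00] → after → excluded.
Among candidates, latest start is Wed 15:00 → K.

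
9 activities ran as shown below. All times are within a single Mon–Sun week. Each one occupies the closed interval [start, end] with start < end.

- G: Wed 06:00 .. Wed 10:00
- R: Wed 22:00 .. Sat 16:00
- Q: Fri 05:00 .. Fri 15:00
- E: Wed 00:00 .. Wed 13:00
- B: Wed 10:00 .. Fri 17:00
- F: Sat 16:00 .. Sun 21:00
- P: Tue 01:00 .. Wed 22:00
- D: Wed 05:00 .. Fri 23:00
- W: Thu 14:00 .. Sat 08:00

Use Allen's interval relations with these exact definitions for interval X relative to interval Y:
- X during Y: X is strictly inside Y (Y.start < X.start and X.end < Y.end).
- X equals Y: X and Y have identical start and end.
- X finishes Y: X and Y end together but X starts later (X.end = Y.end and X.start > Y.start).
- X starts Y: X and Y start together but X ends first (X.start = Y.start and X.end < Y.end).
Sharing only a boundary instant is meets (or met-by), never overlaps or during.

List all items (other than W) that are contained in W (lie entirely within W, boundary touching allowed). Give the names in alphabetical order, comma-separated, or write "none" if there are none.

Q

Target W = [Thu 14:00, Sat 08:00].
B [Wed 10:00, Fri 17:00] → overlaps → no.
D [Wed 05:00, Fri 23:00] → overlaps → no.
E [Wed 00:00, Wed 13:00] → before → no.
F [Sat 16:00, Sun 21:00] → after → no.
G [Wed 06:00, Wed 10:00] → before → no.
P [Tue 01:00, Wed 22:00] → before → no.
Q [Fri 05:00, Fri 15:00] → during → yes.
R [Wed 22:00, Sat 16:00] → contains → no.
Result: Q.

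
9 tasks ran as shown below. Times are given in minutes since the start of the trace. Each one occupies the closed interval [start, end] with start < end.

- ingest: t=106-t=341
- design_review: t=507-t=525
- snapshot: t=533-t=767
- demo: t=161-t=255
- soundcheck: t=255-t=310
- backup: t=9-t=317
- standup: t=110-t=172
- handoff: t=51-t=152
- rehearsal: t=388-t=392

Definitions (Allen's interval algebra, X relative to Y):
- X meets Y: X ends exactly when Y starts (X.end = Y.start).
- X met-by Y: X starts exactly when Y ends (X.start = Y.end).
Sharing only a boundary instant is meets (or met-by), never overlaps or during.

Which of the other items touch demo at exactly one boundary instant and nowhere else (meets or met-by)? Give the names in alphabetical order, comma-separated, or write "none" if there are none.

soundcheck

Target demo = [t=161, t=255].
backup [t=9, t=317] → contains → no.
design_review [t=507, t=525] → after → no.
handoff [t=51, t=152] → before → no.
ingest [t=106, t=341] → contains → no.
rehearsal [t=388, t=392] → after → no.
snapshot [t=533, t=767] → after → no.
soundcheck [t=255, t=310] → met-by → yes.
standup [t=110, t=172] → overlaps → no.
Result: soundcheck.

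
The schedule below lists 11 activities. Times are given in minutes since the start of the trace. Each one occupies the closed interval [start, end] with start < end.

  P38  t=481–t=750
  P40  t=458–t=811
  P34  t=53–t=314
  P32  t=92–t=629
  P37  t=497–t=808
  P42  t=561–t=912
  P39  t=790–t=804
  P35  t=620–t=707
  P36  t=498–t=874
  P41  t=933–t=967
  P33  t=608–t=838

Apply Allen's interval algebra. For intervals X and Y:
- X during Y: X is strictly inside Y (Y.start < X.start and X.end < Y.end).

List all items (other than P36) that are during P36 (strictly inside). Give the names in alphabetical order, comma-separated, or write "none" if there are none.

P33, P35, P39

Target P36 = [t=498, t=874].
P32 [t=92, t=629] → overlaps → no.
P33 [t=608, t=838] → during → yes.
P34 [t=53, t=314] → before → no.
P35 [t=620, t=707] → during → yes.
P37 [t=497, t=808] → overlaps → no.
P38 [t=481, t=750] → overlaps → no.
P39 [t=790, t=804] → during → yes.
P40 [t=458, t=811] → overlaps → no.
P41 [t=933, t=967] → after → no.
P42 [t=561, t=912] → overlapped-by → no.
Result: P33, P35, P39.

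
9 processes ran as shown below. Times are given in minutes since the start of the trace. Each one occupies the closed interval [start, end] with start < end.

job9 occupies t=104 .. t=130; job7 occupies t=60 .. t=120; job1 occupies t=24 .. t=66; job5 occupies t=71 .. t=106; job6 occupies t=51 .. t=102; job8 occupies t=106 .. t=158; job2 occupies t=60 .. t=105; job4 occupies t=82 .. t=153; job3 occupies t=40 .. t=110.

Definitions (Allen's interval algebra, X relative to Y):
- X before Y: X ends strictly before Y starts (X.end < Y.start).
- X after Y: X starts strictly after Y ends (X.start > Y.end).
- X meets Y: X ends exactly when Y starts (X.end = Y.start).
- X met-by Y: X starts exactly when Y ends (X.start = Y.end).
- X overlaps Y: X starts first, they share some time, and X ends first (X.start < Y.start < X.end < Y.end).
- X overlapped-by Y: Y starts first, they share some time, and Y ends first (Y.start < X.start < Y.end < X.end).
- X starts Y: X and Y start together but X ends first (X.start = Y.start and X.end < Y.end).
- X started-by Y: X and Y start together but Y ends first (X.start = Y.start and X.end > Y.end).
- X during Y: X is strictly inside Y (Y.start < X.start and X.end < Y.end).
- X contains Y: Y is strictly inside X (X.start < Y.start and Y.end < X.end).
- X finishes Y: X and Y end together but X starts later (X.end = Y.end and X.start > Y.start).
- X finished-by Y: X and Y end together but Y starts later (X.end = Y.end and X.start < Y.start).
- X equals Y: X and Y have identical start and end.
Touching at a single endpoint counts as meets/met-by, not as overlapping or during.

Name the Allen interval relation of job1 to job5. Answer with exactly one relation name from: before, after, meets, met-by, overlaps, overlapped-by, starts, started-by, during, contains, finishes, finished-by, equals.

before

job1 = [t=24, t=66]; job5 = [t=71, t=106].
Compare endpoints: job1.start < job5.start, job1.start < job5.end, job1.end < job5.start, job1.end < job5.end.
That pattern is 'before'.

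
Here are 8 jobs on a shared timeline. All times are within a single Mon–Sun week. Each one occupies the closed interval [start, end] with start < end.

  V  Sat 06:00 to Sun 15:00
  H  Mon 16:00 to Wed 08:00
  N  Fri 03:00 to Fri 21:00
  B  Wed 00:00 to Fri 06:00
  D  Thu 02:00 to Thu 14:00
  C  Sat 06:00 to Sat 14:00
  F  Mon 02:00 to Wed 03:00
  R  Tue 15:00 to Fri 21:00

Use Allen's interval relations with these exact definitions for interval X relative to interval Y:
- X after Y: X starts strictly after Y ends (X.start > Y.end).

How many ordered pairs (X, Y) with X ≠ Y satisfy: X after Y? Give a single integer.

Checking all 56 ordered pairs for relation 'after'; matching pairs in alphabetical order:
(C, B): C after B ✓
(C, D): C after D ✓
(C, F): C after F ✓
(C, H): C after H ✓
(C, N): C after N ✓
(C, R): C after R ✓
(D, F): D after F ✓
(D, H): D after H ✓
(N, D): N after D ✓
(N, F): N after F ✓
(N, H): N after H ✓
(V, B): V after B ✓
(V, D): V after D ✓
(V, F): V after F ✓
(V, H): V after H ✓
(V, N): V after N ✓
(V, R): V after R ✓
Count: 17.

17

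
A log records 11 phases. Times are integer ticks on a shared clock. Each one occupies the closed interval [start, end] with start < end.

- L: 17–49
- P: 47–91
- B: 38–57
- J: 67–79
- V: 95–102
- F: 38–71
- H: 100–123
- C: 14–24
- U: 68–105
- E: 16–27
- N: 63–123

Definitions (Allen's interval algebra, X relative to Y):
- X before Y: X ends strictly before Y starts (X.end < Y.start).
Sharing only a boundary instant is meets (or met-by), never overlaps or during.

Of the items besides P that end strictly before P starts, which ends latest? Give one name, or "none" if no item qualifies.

E

Target P = [47, 91].
B [38, 57] → overlaps → excluded.
C [14, 24] → before → candidate.
E [16, 27] → before → candidate.
F [38, 71] → overlaps → excluded.
H [100, 123] → after → excluded.
J [67, 79] → during → excluded.
L [17, 49] → overlaps → excluded.
N [63, 123] → overlapped-by → excluded.
U [68, 105] → overlapped-by → excluded.
V [95, 102] → after → excluded.
Among candidates, latest end is 27 → E.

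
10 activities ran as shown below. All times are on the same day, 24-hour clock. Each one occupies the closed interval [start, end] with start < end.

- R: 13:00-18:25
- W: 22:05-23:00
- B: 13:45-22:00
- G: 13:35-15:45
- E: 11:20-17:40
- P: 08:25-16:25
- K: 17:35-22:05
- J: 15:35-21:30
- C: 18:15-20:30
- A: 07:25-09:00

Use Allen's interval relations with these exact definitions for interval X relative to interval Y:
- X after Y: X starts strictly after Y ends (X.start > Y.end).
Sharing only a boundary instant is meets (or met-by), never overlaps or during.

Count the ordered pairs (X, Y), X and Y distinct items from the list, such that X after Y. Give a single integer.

Checking all 90 ordered pairs for relation 'after'; matching pairs in alphabetical order:
(B, A): B after A ✓
(C, A): C after A ✓
(C, E): C after E ✓
(C, G): C after G ✓
(C, P): C after P ✓
(E, A): E after A ✓
(G, A): G after A ✓
(J, A): J after A ✓
(K, A): K after A ✓
(K, G): K after G ✓
(K, P): K after P ✓
(R, A): R after A ✓
(W, A): W after A ✓
(W, B): W after B ✓
(W, C): W after C ✓
(W, E): W after E ✓
(W, G): W after G ✓
(W, J): W after J ✓
(W, P): W after P ✓
(W, R): W after R ✓
Count: 20.

20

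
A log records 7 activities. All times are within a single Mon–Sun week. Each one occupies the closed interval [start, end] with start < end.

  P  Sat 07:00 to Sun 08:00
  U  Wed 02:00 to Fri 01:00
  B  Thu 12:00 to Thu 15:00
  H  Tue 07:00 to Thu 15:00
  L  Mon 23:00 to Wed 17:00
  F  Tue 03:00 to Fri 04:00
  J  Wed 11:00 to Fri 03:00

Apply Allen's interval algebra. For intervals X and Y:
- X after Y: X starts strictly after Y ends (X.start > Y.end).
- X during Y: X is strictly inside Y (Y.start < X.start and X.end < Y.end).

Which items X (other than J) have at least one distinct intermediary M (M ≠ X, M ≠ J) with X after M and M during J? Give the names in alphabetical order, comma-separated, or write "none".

Target J = [Wed 11:00, Fri 03:00].
Intermediaries M with M during J: B.
Via B — items with X after B: P.
Union: P.

P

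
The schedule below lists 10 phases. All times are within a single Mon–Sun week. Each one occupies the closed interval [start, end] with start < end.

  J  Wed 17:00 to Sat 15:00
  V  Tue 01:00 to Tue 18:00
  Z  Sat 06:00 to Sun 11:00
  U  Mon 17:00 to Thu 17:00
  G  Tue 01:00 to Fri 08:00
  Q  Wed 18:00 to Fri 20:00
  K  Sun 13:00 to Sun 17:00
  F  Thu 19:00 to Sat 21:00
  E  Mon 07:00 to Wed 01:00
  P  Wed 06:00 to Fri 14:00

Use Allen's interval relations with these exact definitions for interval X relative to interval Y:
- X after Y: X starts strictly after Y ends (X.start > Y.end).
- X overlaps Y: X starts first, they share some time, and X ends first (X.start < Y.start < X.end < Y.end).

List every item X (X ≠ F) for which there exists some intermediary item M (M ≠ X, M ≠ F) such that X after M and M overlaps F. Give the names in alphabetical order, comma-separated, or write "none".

Target F = [Thu 19:00, Sat 21:00].
Intermediaries M with M overlaps F: G, J, P, Q.
Via G — items with X after G: K, Z.
Via J — items with X after J: K.
Via P — items with X after P: K, Z.
Via Q — items with X after Q: K, Z.
Union: K, Z.

K, Z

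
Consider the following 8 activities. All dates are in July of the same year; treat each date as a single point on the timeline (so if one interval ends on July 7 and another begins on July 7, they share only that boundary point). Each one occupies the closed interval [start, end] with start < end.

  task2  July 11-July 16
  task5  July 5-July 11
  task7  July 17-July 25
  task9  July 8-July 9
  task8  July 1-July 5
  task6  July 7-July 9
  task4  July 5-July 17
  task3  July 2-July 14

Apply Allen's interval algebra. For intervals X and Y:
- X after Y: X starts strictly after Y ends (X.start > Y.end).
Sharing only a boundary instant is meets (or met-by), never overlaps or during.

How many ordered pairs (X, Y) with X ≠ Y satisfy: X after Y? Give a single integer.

Checking all 56 ordered pairs for relation 'after'; matching pairs in alphabetical order:
(task2, task6): task2 after task6 ✓
(task2, task8): task2 after task8 ✓
(task2, task9): task2 after task9 ✓
(task6, task8): task6 after task8 ✓
(task7, task2): task7 after task2 ✓
(task7, task3): task7 after task3 ✓
(task7, task5): task7 after task5 ✓
(task7, task6): task7 after task6 ✓
(task7, task8): task7 after task8 ✓
(task7, task9): task7 after task9 ✓
(task9, task8): task9 after task8 ✓
Count: 11.

11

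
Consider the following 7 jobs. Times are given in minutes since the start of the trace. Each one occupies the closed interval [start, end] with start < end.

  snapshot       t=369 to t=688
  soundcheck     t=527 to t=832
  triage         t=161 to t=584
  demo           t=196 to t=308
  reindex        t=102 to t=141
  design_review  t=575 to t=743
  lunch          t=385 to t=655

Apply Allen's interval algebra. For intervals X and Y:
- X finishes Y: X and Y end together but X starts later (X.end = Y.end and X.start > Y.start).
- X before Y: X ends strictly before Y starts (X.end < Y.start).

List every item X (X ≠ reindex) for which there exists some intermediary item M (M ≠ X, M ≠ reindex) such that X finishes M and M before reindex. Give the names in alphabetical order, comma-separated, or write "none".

Target reindex = [t=102, t=141].
Intermediaries M with M before reindex: none.
Union: none.

none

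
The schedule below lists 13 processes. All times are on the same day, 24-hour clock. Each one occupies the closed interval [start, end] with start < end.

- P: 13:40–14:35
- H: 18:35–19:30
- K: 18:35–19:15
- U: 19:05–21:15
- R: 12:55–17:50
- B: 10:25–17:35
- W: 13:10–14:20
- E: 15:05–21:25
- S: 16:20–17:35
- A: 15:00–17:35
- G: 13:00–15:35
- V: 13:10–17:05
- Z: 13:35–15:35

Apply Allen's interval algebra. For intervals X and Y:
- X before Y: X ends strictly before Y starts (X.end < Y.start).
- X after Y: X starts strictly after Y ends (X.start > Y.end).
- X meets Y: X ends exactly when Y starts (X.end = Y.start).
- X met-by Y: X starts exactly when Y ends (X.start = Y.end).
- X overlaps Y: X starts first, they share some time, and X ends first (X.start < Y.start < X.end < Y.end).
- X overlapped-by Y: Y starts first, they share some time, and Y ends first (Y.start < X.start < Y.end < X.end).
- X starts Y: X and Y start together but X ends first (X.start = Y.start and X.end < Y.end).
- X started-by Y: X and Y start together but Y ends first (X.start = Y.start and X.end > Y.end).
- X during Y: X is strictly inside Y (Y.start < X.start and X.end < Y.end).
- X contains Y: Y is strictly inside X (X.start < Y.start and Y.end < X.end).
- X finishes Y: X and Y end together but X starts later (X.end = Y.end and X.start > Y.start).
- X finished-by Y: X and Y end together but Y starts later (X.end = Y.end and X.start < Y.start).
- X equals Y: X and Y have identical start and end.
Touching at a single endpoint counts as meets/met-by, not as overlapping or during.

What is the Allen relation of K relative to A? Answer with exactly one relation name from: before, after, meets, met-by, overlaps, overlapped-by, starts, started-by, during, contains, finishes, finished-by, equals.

after

K = [18:35, 19:15]; A = [15:00, 17:35].
Compare endpoints: K.start > A.start, K.start > A.end, K.end > A.start, K.end > A.end.
That pattern is 'after'.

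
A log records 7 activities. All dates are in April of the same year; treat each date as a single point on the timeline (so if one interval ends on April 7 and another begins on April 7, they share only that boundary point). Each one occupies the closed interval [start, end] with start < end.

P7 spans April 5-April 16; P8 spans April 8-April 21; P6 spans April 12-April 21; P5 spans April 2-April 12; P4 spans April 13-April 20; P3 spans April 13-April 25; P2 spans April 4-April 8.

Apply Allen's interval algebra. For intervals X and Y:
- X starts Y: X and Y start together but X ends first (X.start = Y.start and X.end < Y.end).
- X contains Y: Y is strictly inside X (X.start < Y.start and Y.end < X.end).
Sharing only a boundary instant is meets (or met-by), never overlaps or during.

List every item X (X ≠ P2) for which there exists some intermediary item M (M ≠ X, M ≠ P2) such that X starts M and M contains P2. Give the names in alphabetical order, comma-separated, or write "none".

Target P2 = [April 4, April 8].
Intermediaries M with M contains P2: P5.
Via P5 — items with X starts P5: none.
Union: none.

none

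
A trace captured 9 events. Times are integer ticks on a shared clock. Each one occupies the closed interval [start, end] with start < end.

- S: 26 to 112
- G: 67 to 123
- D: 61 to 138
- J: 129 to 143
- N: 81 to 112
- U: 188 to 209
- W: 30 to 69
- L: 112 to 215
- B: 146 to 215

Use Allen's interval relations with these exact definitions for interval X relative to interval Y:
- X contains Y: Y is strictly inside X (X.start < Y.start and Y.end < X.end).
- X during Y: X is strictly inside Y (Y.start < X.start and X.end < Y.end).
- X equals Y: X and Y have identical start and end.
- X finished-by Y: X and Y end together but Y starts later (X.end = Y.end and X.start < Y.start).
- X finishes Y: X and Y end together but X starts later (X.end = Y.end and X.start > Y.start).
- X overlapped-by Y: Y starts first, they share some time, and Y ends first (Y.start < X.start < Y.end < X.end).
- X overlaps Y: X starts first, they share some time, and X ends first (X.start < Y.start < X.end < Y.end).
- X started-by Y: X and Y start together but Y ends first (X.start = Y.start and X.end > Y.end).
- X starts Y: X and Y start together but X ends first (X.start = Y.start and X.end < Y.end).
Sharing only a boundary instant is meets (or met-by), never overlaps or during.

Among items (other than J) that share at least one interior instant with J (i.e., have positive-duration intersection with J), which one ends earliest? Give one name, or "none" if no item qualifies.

D

Target J = [129, 143].
B [146, 215] → after → excluded.
D [61, 138] → overlaps → candidate.
G [67, 123] → before → excluded.
L [112, 215] → contains → candidate.
N [81, 112] → before → excluded.
S [26, 112] → before → excluded.
U [188, 209] → after → excluded.
W [30, 69] → before → excluded.
Among candidates, earliest end is 138 → D.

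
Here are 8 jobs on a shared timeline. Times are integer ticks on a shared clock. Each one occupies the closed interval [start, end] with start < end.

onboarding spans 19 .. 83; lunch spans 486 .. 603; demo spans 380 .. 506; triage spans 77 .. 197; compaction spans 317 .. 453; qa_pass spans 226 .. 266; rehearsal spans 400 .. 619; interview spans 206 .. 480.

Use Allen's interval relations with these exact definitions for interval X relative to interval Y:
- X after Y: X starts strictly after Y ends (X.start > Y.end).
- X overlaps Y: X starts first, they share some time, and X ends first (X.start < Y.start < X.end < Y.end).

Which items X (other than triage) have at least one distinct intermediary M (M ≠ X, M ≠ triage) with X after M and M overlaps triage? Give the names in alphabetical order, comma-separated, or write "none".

Target triage = [77, 197].
Intermediaries M with M overlaps triage: onboarding.
Via onboarding — items with X after onboarding: compaction, demo, interview, lunch, qa_pass, rehearsal.
Union: compaction, demo, interview, lunch, qa_pass, rehearsal.

compaction, demo, interview, lunch, qa_pass, rehearsal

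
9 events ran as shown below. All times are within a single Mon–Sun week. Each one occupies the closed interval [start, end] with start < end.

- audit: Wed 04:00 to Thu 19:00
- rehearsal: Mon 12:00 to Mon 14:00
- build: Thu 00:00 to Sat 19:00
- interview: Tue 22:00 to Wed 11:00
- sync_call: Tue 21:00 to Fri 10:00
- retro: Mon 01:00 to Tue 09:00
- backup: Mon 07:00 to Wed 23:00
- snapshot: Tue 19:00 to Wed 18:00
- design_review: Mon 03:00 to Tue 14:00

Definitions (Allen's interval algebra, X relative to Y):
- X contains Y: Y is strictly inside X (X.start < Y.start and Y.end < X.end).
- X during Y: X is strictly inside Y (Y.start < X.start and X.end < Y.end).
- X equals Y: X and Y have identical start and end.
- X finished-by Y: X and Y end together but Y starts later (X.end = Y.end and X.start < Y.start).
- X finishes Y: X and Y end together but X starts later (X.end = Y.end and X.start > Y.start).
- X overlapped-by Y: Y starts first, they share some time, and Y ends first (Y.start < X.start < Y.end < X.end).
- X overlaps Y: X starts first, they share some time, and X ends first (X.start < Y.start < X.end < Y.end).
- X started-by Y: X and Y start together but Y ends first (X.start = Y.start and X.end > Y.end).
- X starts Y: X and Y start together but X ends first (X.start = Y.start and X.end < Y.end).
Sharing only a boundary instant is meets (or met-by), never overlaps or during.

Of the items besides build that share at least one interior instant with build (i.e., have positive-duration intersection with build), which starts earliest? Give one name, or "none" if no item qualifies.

Target build = [Thu 00:00, Sat 19:00].
audit [Wed 04:00, Thu 19:00] → overlaps → candidate.
backup [Mon 07:00, Wed 23:00] → before → excluded.
design_review [Mon 03:00, Tue 14:00] → before → excluded.
interview [Tue 22:00, Wed 11:00] → before → excluded.
rehearsal [Mon 12:00, Mon 14:00] → before → excluded.
retro [Mon 01:00, Tue 09:00] → before → excluded.
snapshot [Tue 19:00, Wed 18:00] → before → excluded.
sync_call [Tue 21:00, Fri 10:00] → overlaps → candidate.
Among candidates, earliest start is Tue 21:00 → sync_call.

sync_call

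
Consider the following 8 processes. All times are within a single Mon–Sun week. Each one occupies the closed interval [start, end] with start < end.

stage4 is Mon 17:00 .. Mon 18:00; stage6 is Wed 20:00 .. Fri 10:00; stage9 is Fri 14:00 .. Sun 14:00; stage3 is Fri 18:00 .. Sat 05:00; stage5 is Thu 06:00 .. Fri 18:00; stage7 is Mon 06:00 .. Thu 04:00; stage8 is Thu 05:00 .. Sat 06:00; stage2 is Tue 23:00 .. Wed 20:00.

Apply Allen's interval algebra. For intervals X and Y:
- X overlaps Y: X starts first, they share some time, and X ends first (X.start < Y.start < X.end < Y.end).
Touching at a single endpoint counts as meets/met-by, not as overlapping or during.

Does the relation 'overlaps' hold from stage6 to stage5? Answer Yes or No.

Yes

stage6 = [Wed 20:00, Fri 10:00], stage5 = [Thu 06:00, Fri 18:00].
Actual relation of stage6 to stage5: overlaps.
Asked whether 'overlaps' holds → Yes.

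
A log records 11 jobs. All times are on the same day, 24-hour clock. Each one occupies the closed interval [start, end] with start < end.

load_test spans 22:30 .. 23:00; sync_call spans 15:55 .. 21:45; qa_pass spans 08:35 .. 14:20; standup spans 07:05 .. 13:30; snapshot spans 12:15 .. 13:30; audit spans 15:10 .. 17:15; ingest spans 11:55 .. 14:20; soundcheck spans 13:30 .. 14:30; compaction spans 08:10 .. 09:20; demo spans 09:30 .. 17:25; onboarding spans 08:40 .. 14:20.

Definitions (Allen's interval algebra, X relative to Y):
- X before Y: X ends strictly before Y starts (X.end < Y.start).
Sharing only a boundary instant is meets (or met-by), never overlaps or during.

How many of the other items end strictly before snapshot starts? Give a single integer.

Target snapshot = [12:15, 13:30].
audit [15:10, 17:15] → after → no.
compaction [08:10, 09:20] → before → counts.
demo [09:30, 17:25] → contains → no.
ingest [11:55, 14:20] → contains → no.
load_test [22:30, 23:00] → after → no.
onboarding [08:40, 14:20] → contains → no.
qa_pass [08:35, 14:20] → contains → no.
soundcheck [13:30, 14:30] → met-by → no.
standup [07:05, 13:30] → finished-by → no.
sync_call [15:55, 21:45] → after → no.
Total: 1.

1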